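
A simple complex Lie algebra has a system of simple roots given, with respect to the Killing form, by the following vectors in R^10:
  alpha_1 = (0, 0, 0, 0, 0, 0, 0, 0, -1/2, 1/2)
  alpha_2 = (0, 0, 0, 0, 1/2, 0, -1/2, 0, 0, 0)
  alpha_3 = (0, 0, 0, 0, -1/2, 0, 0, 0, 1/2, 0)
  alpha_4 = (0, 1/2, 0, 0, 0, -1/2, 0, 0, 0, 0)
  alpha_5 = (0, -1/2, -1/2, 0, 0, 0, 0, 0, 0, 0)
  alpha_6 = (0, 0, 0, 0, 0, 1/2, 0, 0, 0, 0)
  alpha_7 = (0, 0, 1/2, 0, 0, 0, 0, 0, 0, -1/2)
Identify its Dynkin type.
Compute the Cartan integers a_ij = 2(alpha_i, alpha_j)/(alpha_j, alpha_j); the resulting 7x7 Cartan matrix is
[[2, 0, -1, 0, 0, 0, -1], [0, 2, -1, 0, 0, 0, 0], [-1, -1, 2, 0, 0, 0, 0], [0, 0, 0, 2, -1, -2, 0], [0, 0, 0, -1, 2, 0, -1], [0, 0, 0, -1, 0, 2, 0], [-1, 0, 0, 0, -1, 0, 2]].
The roots have two lengths (squared-length ratio 2:1); the short ones are alpha_{6}. The associated Dynkin diagram is a chain of 7 nodes with a double edge at one end; the terminal node there is the unique short simple root (B_7), so the type is B_7 (the algebra so(15)).

B_7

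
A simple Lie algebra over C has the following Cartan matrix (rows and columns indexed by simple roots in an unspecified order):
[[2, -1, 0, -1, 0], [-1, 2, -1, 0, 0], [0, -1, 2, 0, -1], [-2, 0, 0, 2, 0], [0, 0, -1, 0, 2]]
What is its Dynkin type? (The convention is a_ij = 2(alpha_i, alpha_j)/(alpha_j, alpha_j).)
The matrix has rank 5 with 2's on the diagonal. Reading the off-diagonal entries as Dynkin edges (a single edge where a_ij = a_ji = -1; a double or triple edge where a_ij * a_ji = 2 or 3), the diagram is a chain of 5 nodes with a double edge at one end; the terminal node there is the unique long simple root (C_5). One simple-root ordering that puts it in standard form is (alpha_5, alpha_3, alpha_2, alpha_1, alpha_4). So the algebra is type C_5, i.e. sp(10).

C_5 (sp(10))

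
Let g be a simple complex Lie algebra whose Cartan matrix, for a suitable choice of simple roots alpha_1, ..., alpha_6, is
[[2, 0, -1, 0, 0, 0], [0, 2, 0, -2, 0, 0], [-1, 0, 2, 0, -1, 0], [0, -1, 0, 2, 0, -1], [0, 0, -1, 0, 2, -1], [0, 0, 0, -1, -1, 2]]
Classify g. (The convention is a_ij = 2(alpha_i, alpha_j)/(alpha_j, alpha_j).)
The matrix has rank 6 with 2's on the diagonal. Reading the off-diagonal entries as Dynkin edges (a single edge where a_ij = a_ji = -1; a double or triple edge where a_ij * a_ji = 2 or 3), the diagram is a chain of 6 nodes with a double edge at one end; the terminal node there is the unique long simple root (C_6). One simple-root ordering that puts it in standard form is (alpha_1, alpha_3, alpha_5, alpha_6, alpha_4, alpha_2). So the algebra is type C_6, i.e. sp(12).

C_6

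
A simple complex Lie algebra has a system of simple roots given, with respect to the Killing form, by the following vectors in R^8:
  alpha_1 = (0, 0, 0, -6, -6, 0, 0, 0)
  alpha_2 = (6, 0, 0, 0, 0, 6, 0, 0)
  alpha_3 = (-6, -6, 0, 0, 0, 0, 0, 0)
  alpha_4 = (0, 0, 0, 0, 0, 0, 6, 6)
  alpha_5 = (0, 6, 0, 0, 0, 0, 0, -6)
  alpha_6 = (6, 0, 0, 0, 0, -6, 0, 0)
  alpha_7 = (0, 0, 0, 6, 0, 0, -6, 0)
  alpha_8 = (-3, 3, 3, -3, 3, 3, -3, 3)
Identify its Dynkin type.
Compute the Cartan integers a_ij = 2(alpha_i, alpha_j)/(alpha_j, alpha_j); the resulting 8x8 Cartan matrix is
[[2, 0, 0, 0, 0, 0, -1, 0], [0, 2, -1, 0, 0, 0, 0, 0], [0, -1, 2, 0, -1, -1, 0, 0], [0, 0, 0, 2, -1, 0, -1, 0], [0, 0, -1, -1, 2, 0, 0, 0], [0, 0, -1, 0, 0, 2, 0, -1], [-1, 0, 0, -1, 0, 0, 2, 0], [0, 0, 0, 0, 0, -1, 0, 2]].
All simple roots have the same length, so the diagram is simply laced. The associated Dynkin diagram is a chain of 7 nodes with one extra node attached to the third node from one end (E_8), so the type is E_8.

E_8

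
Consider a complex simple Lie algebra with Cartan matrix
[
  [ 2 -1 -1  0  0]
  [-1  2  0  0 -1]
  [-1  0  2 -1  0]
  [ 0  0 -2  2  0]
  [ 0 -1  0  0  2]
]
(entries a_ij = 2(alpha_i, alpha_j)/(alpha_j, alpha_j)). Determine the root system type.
The matrix has rank 5 with 2's on the diagonal. Reading the off-diagonal entries as Dynkin edges (a single edge where a_ij = a_ji = -1; a double or triple edge where a_ij * a_ji = 2 or 3), the diagram is a chain of 5 nodes with a double edge at one end; the terminal node there is the unique long simple root (C_5). One simple-root ordering that puts it in standard form is (alpha_5, alpha_2, alpha_1, alpha_3, alpha_4). So the algebra is type C_5, i.e. sp(10).

C5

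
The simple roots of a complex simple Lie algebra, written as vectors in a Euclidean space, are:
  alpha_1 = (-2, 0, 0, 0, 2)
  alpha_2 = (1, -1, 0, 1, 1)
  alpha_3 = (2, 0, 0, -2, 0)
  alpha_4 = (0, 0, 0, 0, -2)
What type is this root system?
Compute the Cartan integers a_ij = 2(alpha_i, alpha_j)/(alpha_j, alpha_j); the resulting 4x4 Cartan matrix is
[[2, 0, -1, -2], [0, 2, 0, -1], [-1, 0, 2, 0], [-1, -1, 0, 2]].
The roots have two lengths (squared-length ratio 2:1); the short ones are alpha_{2,4}. The associated Dynkin diagram is a chain of 4 nodes with a double edge between the middle two (F_4), so the type is F_4.

type F_4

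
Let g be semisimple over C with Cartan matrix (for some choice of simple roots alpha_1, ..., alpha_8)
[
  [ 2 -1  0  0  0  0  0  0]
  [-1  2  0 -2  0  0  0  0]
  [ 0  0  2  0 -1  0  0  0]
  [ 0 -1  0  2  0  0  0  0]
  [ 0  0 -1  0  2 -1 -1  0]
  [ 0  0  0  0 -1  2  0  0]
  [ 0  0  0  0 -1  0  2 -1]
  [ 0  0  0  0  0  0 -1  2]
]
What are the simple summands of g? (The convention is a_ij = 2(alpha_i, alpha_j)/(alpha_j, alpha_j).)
The diagram associated to this matrix has two connected components: the simple roots {alpha_1, alpha_2, alpha_4} form a chain of 3 nodes with a double edge at one end; the terminal node there is the unique short simple root (B_3), and {alpha_3, alpha_5, alpha_6, alpha_7, alpha_8} form a chain of 3 nodes with a fork of two nodes at one end (D_5). A semisimple Lie algebra decomposes uniquely as the direct sum of simple ideals, one per connected component of its Dynkin diagram, so g ≅ B_3 ⊕ D_5 (dimension 21 + 45 = 66).

B_3 ⊕ D_5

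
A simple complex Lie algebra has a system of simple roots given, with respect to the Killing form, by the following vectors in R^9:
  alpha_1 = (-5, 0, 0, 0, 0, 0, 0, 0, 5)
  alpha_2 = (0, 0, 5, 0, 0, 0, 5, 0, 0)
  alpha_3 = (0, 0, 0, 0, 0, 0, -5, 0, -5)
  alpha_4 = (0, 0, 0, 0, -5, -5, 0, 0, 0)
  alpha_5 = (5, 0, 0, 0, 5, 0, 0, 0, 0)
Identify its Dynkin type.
Compute the Cartan integers a_ij = 2(alpha_i, alpha_j)/(alpha_j, alpha_j); the resulting 5x5 Cartan matrix is
[[2, 0, -1, 0, -1], [0, 2, -1, 0, 0], [-1, -1, 2, 0, 0], [0, 0, 0, 2, -1], [-1, 0, 0, -1, 2]].
All simple roots have the same length, so the diagram is simply laced. The associated Dynkin diagram is a chain of 5 nodes with single edges (A_5), so the type is A_5 (the algebra sl(6)).

type A_5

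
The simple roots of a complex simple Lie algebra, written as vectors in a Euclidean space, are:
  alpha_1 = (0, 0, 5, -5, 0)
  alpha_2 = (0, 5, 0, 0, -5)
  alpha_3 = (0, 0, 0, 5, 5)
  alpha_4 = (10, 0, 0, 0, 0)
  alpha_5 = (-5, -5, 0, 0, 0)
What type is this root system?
C5

Compute the Cartan integers a_ij = 2(alpha_i, alpha_j)/(alpha_j, alpha_j); the resulting 5x5 Cartan matrix is
[[2, 0, -1, 0, 0], [0, 2, -1, 0, -1], [-1, -1, 2, 0, 0], [0, 0, 0, 2, -2], [0, -1, 0, -1, 2]].
The roots have two lengths (squared-length ratio 2:1); the short ones are alpha_{1,2,3,5}. The associated Dynkin diagram is a chain of 5 nodes with a double edge at one end; the terminal node there is the unique long simple root (C_5), so the type is C_5 (the algebra sp(10)).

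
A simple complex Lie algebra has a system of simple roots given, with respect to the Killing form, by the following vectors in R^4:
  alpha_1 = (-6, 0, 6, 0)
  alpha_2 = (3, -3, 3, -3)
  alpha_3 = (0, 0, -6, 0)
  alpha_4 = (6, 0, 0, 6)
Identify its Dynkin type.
Compute the Cartan integers a_ij = 2(alpha_i, alpha_j)/(alpha_j, alpha_j); the resulting 4x4 Cartan matrix is
[[2, 0, -2, -1], [0, 2, -1, 0], [-1, -1, 2, 0], [-1, 0, 0, 2]].
The roots have two lengths (squared-length ratio 2:1); the short ones are alpha_{2,3}. The associated Dynkin diagram is a chain of 4 nodes with a double edge between the middle two (F_4), so the type is F_4.

F4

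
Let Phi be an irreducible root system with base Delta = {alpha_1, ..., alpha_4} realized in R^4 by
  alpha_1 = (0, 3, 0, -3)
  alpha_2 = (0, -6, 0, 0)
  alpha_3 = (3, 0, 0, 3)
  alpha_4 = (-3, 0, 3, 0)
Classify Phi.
Compute the Cartan integers a_ij = 2(alpha_i, alpha_j)/(alpha_j, alpha_j); the resulting 4x4 Cartan matrix is
[[2, -1, -1, 0], [-2, 2, 0, 0], [-1, 0, 2, -1], [0, 0, -1, 2]].
The roots have two lengths (squared-length ratio 2:1); the short ones are alpha_{1,3,4}. The associated Dynkin diagram is a chain of 4 nodes with a double edge at one end; the terminal node there is the unique long simple root (C_4), so the type is C_4 (the algebra sp(8)).

C_4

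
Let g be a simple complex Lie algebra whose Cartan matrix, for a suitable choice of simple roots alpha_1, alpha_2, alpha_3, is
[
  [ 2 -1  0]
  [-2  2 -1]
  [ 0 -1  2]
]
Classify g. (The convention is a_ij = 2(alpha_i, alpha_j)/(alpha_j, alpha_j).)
B_3

The matrix has rank 3 with 2's on the diagonal. Reading the off-diagonal entries as Dynkin edges (a single edge where a_ij = a_ji = -1; a double or triple edge where a_ij * a_ji = 2 or 3), the diagram is a chain of 3 nodes with a double edge at one end; the terminal node there is the unique short simple root (B_3). One simple-root ordering that puts it in standard form is (alpha_3, alpha_2, alpha_1). So the algebra is type B_3, i.e. so(7).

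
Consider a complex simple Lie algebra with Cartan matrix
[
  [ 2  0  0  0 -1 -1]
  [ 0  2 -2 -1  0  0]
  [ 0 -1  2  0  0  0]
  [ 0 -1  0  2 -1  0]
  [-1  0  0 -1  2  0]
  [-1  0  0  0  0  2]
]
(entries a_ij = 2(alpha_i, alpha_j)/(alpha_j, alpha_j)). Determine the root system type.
B6

The matrix has rank 6 with 2's on the diagonal. Reading the off-diagonal entries as Dynkin edges (a single edge where a_ij = a_ji = -1; a double or triple edge where a_ij * a_ji = 2 or 3), the diagram is a chain of 6 nodes with a double edge at one end; the terminal node there is the unique short simple root (B_6). One simple-root ordering that puts it in standard form is (alpha_6, alpha_1, alpha_5, alpha_4, alpha_2, alpha_3). So the algebra is type B_6, i.e. so(13).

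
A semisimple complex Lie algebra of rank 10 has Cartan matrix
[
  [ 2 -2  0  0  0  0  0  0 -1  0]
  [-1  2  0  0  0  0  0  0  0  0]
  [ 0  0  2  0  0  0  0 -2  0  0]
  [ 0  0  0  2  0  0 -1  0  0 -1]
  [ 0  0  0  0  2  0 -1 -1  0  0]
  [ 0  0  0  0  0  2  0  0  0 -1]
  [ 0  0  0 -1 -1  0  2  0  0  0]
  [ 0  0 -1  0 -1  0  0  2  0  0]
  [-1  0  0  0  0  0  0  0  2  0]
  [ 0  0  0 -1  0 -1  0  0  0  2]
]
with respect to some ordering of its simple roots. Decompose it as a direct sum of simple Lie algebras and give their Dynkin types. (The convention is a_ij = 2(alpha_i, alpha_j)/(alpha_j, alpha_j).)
B3 ⊕ C7

The diagram associated to this matrix has two connected components: the simple roots {alpha_1, alpha_2, alpha_9} form a chain of 3 nodes with a double edge at one end; the terminal node there is the unique short simple root (B_3), and {alpha_3, alpha_4, alpha_5, alpha_6, alpha_7, alpha_8, alpha_10} form a chain of 7 nodes with a double edge at one end; the terminal node there is the unique long simple root (C_7). A semisimple Lie algebra decomposes uniquely as the direct sum of simple ideals, one per connected component of its Dynkin diagram, so g ≅ B_3 ⊕ C_7 (dimension 21 + 105 = 126).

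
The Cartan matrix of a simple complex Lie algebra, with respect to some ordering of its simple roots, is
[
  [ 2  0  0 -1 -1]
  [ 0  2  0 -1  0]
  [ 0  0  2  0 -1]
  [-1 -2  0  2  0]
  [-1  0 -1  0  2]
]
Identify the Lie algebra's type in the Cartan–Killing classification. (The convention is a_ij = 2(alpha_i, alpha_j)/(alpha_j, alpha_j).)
The matrix has rank 5 with 2's on the diagonal. Reading the off-diagonal entries as Dynkin edges (a single edge where a_ij = a_ji = -1; a double or triple edge where a_ij * a_ji = 2 or 3), the diagram is a chain of 5 nodes with a double edge at one end; the terminal node there is the unique short simple root (B_5). One simple-root ordering that puts it in standard form is (alpha_3, alpha_5, alpha_1, alpha_4, alpha_2). So the algebra is type B_5, i.e. so(11).

type B_5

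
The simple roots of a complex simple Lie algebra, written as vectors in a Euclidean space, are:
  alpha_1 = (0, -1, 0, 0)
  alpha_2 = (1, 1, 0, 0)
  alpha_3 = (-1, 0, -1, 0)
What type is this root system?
Compute the Cartan integers a_ij = 2(alpha_i, alpha_j)/(alpha_j, alpha_j); the resulting 3x3 Cartan matrix is
[[2, -1, 0], [-2, 2, -1], [0, -1, 2]].
The roots have two lengths (squared-length ratio 2:1); the short ones are alpha_{1}. The associated Dynkin diagram is a chain of 3 nodes with a double edge at one end; the terminal node there is the unique short simple root (B_3), so the type is B_3 (the algebra so(7)).

B_3 (so(7))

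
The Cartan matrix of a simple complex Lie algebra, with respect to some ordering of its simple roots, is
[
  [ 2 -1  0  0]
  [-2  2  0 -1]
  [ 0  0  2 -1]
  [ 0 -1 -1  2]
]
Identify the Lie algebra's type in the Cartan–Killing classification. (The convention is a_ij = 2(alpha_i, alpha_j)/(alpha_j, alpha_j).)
The matrix has rank 4 with 2's on the diagonal. Reading the off-diagonal entries as Dynkin edges (a single edge where a_ij = a_ji = -1; a double or triple edge where a_ij * a_ji = 2 or 3), the diagram is a chain of 4 nodes with a double edge at one end; the terminal node there is the unique short simple root (B_4). One simple-root ordering that puts it in standard form is (alpha_3, alpha_4, alpha_2, alpha_1). So the algebra is type B_4, i.e. so(9).

B4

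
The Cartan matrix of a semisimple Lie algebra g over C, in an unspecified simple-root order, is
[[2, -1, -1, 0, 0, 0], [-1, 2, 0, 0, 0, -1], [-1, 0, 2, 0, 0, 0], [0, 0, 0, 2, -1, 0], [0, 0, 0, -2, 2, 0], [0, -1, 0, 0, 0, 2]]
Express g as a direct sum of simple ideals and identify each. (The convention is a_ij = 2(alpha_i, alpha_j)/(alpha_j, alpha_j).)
The diagram associated to this matrix has two connected components: the simple roots {alpha_1, alpha_2, alpha_3, alpha_6} form a chain of 4 nodes with single edges (A_4), and {alpha_4, alpha_5} form a chain of 2 nodes with a double edge at one end; the terminal node there is the unique short simple root (B_2). A semisimple Lie algebra decomposes uniquely as the direct sum of simple ideals, one per connected component of its Dynkin diagram, so g ≅ A_4 ⊕ B_2 (dimension 24 + 10 = 34).

type A_4 + type B_2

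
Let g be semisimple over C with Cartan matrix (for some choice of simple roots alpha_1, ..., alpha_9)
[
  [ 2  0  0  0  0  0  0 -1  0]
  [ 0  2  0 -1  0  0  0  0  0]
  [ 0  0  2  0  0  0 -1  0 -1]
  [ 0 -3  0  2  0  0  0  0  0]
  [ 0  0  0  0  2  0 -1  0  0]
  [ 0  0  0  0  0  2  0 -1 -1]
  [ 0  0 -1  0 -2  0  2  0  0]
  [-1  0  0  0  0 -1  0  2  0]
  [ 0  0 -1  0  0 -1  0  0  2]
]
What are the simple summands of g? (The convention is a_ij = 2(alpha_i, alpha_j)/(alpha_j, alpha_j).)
The diagram associated to this matrix has two connected components: the simple roots {alpha_1, alpha_3, alpha_5, alpha_6, alpha_7, alpha_8, alpha_9} form a chain of 7 nodes with a double edge at one end; the terminal node there is the unique short simple root (B_7), and {alpha_2, alpha_4} form two nodes joined by a triple edge (G_2). A semisimple Lie algebra decomposes uniquely as the direct sum of simple ideals, one per connected component of its Dynkin diagram, so g ≅ B_7 ⊕ G_2 (dimension 105 + 14 = 119).

type B_7 + type G_2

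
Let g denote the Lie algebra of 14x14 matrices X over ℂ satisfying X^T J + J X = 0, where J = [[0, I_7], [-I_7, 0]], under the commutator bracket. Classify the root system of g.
This is sp(14), which has dimension 14(14+1)/2 = 105 and rank 14/2 = 7. In the classification of classical Lie algebras, the symplectic algebra sp(2n) has type C_n; here n = 7, so the Dynkin diagram is a chain of 7 nodes with a double edge at one end; the terminal node there is the unique long simple root (C_7). Hence the type is C_7.

C7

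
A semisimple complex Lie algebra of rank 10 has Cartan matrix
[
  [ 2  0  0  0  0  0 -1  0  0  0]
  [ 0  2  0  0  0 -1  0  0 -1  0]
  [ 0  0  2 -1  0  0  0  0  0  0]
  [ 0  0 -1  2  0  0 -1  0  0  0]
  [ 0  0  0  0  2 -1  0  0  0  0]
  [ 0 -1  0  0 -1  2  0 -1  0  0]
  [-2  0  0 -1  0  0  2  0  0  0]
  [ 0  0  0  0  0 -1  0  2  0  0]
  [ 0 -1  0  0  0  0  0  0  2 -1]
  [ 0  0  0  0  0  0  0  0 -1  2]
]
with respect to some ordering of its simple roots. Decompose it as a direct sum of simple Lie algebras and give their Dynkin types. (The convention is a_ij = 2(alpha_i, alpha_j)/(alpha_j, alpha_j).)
The diagram associated to this matrix has two connected components: the simple roots {alpha_1, alpha_3, alpha_4, alpha_7} form a chain of 4 nodes with a double edge at one end; the terminal node there is the unique short simple root (B_4), and {alpha_2, alpha_5, alpha_6, alpha_8, alpha_9, alpha_10} form a chain of 4 nodes with a fork of two nodes at one end (D_6). A semisimple Lie algebra decomposes uniquely as the direct sum of simple ideals, one per connected component of its Dynkin diagram, so g ≅ B_4 ⊕ D_6 (dimension 36 + 66 = 102).

type B_4 ⊕ type D_6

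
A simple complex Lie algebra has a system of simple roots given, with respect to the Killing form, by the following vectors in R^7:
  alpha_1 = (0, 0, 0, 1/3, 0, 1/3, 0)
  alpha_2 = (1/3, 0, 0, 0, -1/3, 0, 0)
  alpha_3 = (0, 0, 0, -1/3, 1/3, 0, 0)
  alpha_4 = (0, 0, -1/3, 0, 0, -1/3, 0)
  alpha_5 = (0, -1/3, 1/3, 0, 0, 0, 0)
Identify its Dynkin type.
Compute the Cartan integers a_ij = 2(alpha_i, alpha_j)/(alpha_j, alpha_j); the resulting 5x5 Cartan matrix is
[[2, 0, -1, -1, 0], [0, 2, -1, 0, 0], [-1, -1, 2, 0, 0], [-1, 0, 0, 2, -1], [0, 0, 0, -1, 2]].
All simple roots have the same length, so the diagram is simply laced. The associated Dynkin diagram is a chain of 5 nodes with single edges (A_5), so the type is A_5 (the algebra sl(6)).

A_5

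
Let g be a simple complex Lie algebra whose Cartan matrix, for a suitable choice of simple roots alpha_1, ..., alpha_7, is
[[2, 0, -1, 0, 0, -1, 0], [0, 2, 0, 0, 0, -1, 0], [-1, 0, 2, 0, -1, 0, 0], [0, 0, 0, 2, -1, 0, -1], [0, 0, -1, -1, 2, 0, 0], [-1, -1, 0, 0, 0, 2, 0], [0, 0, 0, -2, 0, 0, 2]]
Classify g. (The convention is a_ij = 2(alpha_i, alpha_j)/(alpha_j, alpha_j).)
The matrix has rank 7 with 2's on the diagonal. Reading the off-diagonal entries as Dynkin edges (a single edge where a_ij = a_ji = -1; a double or triple edge where a_ij * a_ji = 2 or 3), the diagram is a chain of 7 nodes with a double edge at one end; the terminal node there is the unique long simple root (C_7). One simple-root ordering that puts it in standard form is (alpha_2, alpha_6, alpha_1, alpha_3, alpha_5, alpha_4, alpha_7). So the algebra is type C_7, i.e. sp(14).

C7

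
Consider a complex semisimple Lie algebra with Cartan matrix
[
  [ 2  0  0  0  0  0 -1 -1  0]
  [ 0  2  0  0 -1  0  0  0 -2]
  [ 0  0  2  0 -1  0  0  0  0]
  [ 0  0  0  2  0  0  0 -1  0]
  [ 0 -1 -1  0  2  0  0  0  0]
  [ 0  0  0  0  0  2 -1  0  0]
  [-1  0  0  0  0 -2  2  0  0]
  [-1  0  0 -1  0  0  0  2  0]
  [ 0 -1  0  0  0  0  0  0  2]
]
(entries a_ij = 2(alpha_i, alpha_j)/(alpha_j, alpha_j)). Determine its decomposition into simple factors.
The diagram associated to this matrix has two connected components: the simple roots {alpha_2, alpha_3, alpha_5, alpha_9} form a chain of 4 nodes with a double edge at one end; the terminal node there is the unique short simple root (B_4), and {alpha_1, alpha_4, alpha_6, alpha_7, alpha_8} form a chain of 5 nodes with a double edge at one end; the terminal node there is the unique short simple root (B_5). A semisimple Lie algebra decomposes uniquely as the direct sum of simple ideals, one per connected component of its Dynkin diagram, so g ≅ B_4 ⊕ B_5 (dimension 36 + 55 = 91).

type B_4 + type B_5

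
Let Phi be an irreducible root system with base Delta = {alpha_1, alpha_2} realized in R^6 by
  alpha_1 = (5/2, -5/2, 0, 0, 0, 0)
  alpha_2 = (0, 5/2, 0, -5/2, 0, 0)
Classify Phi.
Compute the Cartan integers a_ij = 2(alpha_i, alpha_j)/(alpha_j, alpha_j); the resulting 2x2 Cartan matrix is
[[2, -1], [-1, 2]].
All simple roots have the same length, so the diagram is simply laced. The associated Dynkin diagram is a chain of 2 nodes with single edges (A_2), so the type is A_2 (the algebra sl(3)).

A_2 (sl(3))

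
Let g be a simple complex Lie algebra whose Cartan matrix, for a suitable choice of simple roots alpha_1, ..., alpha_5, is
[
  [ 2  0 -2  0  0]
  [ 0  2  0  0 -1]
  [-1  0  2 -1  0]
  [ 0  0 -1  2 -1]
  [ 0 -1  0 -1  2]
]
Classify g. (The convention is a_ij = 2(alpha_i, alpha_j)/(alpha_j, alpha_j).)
The matrix has rank 5 with 2's on the diagonal. Reading the off-diagonal entries as Dynkin edges (a single edge where a_ij = a_ji = -1; a double or triple edge where a_ij * a_ji = 2 or 3), the diagram is a chain of 5 nodes with a double edge at one end; the terminal node there is the unique long simple root (C_5). One simple-root ordering that puts it in standard form is (alpha_2, alpha_5, alpha_4, alpha_3, alpha_1). So the algebra is type C_5, i.e. sp(10).

C5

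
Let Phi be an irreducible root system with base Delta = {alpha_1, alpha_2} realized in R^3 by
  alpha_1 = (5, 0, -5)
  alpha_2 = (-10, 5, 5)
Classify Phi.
G_2

Compute the Cartan integers a_ij = 2(alpha_i, alpha_j)/(alpha_j, alpha_j); the resulting 2x2 Cartan matrix is
[[2, -1], [-3, 2]].
The roots have two lengths (squared-length ratio 3:1); the short ones are alpha_{1}. The associated Dynkin diagram is two nodes joined by a triple edge (G_2), so the type is G_2.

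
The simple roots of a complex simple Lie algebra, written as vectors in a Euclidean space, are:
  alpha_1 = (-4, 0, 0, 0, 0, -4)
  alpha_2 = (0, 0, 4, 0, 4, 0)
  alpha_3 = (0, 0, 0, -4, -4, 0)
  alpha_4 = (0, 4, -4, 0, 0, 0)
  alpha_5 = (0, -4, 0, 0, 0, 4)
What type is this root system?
Compute the Cartan integers a_ij = 2(alpha_i, alpha_j)/(alpha_j, alpha_j); the resulting 5x5 Cartan matrix is
[[2, 0, 0, 0, -1], [0, 2, -1, -1, 0], [0, -1, 2, 0, 0], [0, -1, 0, 2, -1], [-1, 0, 0, -1, 2]].
All simple roots have the same length, so the diagram is simply laced. The associated Dynkin diagram is a chain of 5 nodes with single edges (A_5), so the type is A_5 (the algebra sl(6)).

A_5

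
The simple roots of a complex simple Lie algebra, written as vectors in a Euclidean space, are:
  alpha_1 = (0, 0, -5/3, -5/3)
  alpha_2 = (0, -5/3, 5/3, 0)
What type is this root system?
Compute the Cartan integers a_ij = 2(alpha_i, alpha_j)/(alpha_j, alpha_j); the resulting 2x2 Cartan matrix is
[[2, -1], [-1, 2]].
All simple roots have the same length, so the diagram is simply laced. The associated Dynkin diagram is a chain of 2 nodes with single edges (A_2), so the type is A_2 (the algebra sl(3)).

A_2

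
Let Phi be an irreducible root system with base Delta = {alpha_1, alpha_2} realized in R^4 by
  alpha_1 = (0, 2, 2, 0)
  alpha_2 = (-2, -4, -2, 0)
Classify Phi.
Compute the Cartan integers a_ij = 2(alpha_i, alpha_j)/(alpha_j, alpha_j); the resulting 2x2 Cartan matrix is
[[2, -1], [-3, 2]].
The roots have two lengths (squared-length ratio 3:1); the short ones are alpha_{1}. The associated Dynkin diagram is two nodes joined by a triple edge (G_2), so the type is G_2.

type G_2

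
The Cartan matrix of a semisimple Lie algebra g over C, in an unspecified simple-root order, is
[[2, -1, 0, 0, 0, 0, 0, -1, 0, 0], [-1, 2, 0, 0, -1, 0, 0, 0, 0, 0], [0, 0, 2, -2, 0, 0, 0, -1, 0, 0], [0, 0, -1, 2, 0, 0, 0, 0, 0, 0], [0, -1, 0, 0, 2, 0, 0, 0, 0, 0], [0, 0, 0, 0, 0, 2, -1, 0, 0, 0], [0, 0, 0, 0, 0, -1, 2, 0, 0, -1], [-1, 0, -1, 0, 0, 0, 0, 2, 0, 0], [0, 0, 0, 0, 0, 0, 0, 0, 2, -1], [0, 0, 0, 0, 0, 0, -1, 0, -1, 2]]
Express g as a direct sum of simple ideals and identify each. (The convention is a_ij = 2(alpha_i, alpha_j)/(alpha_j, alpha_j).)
The diagram associated to this matrix has two connected components: the simple roots {alpha_6, alpha_7, alpha_9, alpha_10} form a chain of 4 nodes with single edges (A_4), and {alpha_1, alpha_2, alpha_3, alpha_4, alpha_5, alpha_8} form a chain of 6 nodes with a double edge at one end; the terminal node there is the unique short simple root (B_6). A semisimple Lie algebra decomposes uniquely as the direct sum of simple ideals, one per connected component of its Dynkin diagram, so g ≅ A_4 ⊕ B_6 (dimension 24 + 78 = 102).

type A_4 + type B_6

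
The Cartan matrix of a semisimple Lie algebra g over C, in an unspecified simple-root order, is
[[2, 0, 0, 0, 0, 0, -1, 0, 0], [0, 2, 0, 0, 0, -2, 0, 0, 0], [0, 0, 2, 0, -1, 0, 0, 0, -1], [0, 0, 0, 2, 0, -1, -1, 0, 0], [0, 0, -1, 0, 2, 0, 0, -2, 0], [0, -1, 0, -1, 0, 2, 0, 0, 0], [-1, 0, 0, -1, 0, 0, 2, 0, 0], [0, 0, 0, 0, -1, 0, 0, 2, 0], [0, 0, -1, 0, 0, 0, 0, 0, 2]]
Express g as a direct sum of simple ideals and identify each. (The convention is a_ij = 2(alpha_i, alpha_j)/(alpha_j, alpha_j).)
B4 + C5

The diagram associated to this matrix has two connected components: the simple roots {alpha_3, alpha_5, alpha_8, alpha_9} form a chain of 4 nodes with a double edge at one end; the terminal node there is the unique short simple root (B_4), and {alpha_1, alpha_2, alpha_4, alpha_6, alpha_7} form a chain of 5 nodes with a double edge at one end; the terminal node there is the unique long simple root (C_5). A semisimple Lie algebra decomposes uniquely as the direct sum of simple ideals, one per connected component of its Dynkin diagram, so g ≅ B_4 ⊕ C_5 (dimension 36 + 55 = 91).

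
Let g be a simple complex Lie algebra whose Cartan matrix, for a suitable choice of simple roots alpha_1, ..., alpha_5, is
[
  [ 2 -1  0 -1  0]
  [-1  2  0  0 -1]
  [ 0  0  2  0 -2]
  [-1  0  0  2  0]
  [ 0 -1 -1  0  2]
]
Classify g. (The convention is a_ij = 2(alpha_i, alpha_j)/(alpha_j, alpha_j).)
The matrix has rank 5 with 2's on the diagonal. Reading the off-diagonal entries as Dynkin edges (a single edge where a_ij = a_ji = -1; a double or triple edge where a_ij * a_ji = 2 or 3), the diagram is a chain of 5 nodes with a double edge at one end; the terminal node there is the unique long simple root (C_5). One simple-root ordering that puts it in standard form is (alpha_4, alpha_1, alpha_2, alpha_5, alpha_3). So the algebra is type C_5, i.e. sp(10).

type C_5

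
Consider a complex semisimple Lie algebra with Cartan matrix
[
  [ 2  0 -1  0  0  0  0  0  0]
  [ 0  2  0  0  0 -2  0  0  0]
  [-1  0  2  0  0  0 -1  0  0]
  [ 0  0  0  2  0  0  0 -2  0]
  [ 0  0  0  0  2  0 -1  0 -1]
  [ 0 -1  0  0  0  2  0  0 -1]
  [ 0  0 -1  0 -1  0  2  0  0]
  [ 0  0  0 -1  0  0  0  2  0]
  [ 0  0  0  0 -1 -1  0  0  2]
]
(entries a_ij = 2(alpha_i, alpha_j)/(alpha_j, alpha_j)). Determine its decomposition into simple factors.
B_2 (so(5)) ⊕ C_7 (sp(14))

The diagram associated to this matrix has two connected components: the simple roots {alpha_4, alpha_8} form a chain of 2 nodes with a double edge at one end; the terminal node there is the unique short simple root (B_2), and {alpha_1, alpha_2, alpha_3, alpha_5, alpha_6, alpha_7, alpha_9} form a chain of 7 nodes with a double edge at one end; the terminal node there is the unique long simple root (C_7). A semisimple Lie algebra decomposes uniquely as the direct sum of simple ideals, one per connected component of its Dynkin diagram, so g ≅ B_2 ⊕ C_7 (dimension 10 + 105 = 115).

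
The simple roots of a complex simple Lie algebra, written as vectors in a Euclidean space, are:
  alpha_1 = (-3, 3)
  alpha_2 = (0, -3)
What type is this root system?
Compute the Cartan integers a_ij = 2(alpha_i, alpha_j)/(alpha_j, alpha_j); the resulting 2x2 Cartan matrix is
[[2, -2], [-1, 2]].
The roots have two lengths (squared-length ratio 2:1); the short ones are alpha_{2}. The associated Dynkin diagram is a chain of 2 nodes with a double edge at one end; the terminal node there is the unique short simple root (B_2), so the type is B_2 (the algebra so(5)).

B_2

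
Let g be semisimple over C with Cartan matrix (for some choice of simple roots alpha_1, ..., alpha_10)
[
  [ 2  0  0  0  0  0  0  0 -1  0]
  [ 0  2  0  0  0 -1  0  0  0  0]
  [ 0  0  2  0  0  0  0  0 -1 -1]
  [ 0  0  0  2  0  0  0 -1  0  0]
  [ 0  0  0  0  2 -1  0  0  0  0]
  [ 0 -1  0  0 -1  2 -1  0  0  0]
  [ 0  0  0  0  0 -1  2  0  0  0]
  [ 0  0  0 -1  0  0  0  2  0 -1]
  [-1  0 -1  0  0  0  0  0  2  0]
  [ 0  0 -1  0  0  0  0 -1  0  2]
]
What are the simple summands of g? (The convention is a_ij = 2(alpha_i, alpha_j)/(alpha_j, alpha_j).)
type A_6 ⊕ type D_4

The diagram associated to this matrix has two connected components: the simple roots {alpha_1, alpha_3, alpha_4, alpha_8, alpha_9, alpha_10} form a chain of 6 nodes with single edges (A_6), and {alpha_2, alpha_5, alpha_6, alpha_7} form a chain of 2 nodes with a fork of two nodes at one end (D_4). A semisimple Lie algebra decomposes uniquely as the direct sum of simple ideals, one per connected component of its Dynkin diagram, so g ≅ A_6 ⊕ D_4 (dimension 48 + 28 = 76).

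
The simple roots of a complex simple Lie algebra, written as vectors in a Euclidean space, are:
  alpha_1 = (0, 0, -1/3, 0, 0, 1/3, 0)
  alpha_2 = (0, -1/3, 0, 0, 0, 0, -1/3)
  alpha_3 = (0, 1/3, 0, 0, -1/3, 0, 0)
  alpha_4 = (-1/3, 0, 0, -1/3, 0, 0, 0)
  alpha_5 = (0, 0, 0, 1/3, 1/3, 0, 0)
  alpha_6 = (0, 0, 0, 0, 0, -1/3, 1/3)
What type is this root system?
Compute the Cartan integers a_ij = 2(alpha_i, alpha_j)/(alpha_j, alpha_j); the resulting 6x6 Cartan matrix is
[[2, 0, 0, 0, 0, -1], [0, 2, -1, 0, 0, -1], [0, -1, 2, 0, -1, 0], [0, 0, 0, 2, -1, 0], [0, 0, -1, -1, 2, 0], [-1, -1, 0, 0, 0, 2]].
All simple roots have the same length, so the diagram is simply laced. The associated Dynkin diagram is a chain of 6 nodes with single edges (A_6), so the type is A_6 (the algebra sl(7)).

type A_6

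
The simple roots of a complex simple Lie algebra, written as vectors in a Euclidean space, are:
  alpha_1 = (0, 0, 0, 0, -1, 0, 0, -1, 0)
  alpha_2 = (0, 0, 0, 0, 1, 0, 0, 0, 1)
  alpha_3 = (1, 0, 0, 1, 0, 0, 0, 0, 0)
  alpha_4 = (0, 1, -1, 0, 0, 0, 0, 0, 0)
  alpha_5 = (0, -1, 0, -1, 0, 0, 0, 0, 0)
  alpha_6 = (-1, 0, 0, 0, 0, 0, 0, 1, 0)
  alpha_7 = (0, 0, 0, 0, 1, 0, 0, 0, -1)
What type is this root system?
Compute the Cartan integers a_ij = 2(alpha_i, alpha_j)/(alpha_j, alpha_j); the resulting 7x7 Cartan matrix is
[[2, -1, 0, 0, 0, -1, -1], [-1, 2, 0, 0, 0, 0, 0], [0, 0, 2, 0, -1, -1, 0], [0, 0, 0, 2, -1, 0, 0], [0, 0, -1, -1, 2, 0, 0], [-1, 0, -1, 0, 0, 2, 0], [-1, 0, 0, 0, 0, 0, 2]].
All simple roots have the same length, so the diagram is simply laced. The associated Dynkin diagram is a chain of 5 nodes with a fork of two nodes at one end (D_7), so the type is D_7 (the algebra so(14)).

D_7 (so(14))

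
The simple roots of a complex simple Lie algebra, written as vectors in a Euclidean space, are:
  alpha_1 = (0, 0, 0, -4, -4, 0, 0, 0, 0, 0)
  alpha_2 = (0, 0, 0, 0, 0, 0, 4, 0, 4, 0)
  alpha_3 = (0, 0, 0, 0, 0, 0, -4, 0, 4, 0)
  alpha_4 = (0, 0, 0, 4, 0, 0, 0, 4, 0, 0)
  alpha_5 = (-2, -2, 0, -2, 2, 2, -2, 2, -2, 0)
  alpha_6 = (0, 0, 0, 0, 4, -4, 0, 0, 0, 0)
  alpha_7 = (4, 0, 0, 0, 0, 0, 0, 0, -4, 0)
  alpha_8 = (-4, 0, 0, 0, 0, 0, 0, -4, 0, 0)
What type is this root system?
E8

Compute the Cartan integers a_ij = 2(alpha_i, alpha_j)/(alpha_j, alpha_j); the resulting 8x8 Cartan matrix is
[[2, 0, 0, -1, 0, -1, 0, 0], [0, 2, 0, 0, -1, 0, -1, 0], [0, 0, 2, 0, 0, 0, -1, 0], [-1, 0, 0, 2, 0, 0, 0, -1], [0, -1, 0, 0, 2, 0, 0, 0], [-1, 0, 0, 0, 0, 2, 0, 0], [0, -1, -1, 0, 0, 0, 2, -1], [0, 0, 0, -1, 0, 0, -1, 2]].
All simple roots have the same length, so the diagram is simply laced. The associated Dynkin diagram is a chain of 7 nodes with one extra node attached to the third node from one end (E_8), so the type is E_8.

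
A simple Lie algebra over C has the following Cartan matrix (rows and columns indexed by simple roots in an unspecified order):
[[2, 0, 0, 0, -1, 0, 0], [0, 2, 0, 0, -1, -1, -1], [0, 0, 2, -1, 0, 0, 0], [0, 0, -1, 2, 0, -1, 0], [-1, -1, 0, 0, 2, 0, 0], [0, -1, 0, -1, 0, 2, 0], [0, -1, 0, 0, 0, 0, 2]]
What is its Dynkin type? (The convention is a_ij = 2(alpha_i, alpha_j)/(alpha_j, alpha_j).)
type E_7

The matrix has rank 7 with 2's on the diagonal. Reading the off-diagonal entries as Dynkin edges (a single edge where a_ij = a_ji = -1; a double or triple edge where a_ij * a_ji = 2 or 3), the diagram is a chain of 6 nodes with one extra node attached to the third node from one end (E_7). One simple-root ordering that puts it in standard form is (alpha_1, alpha_7, alpha_5, alpha_2, alpha_6, alpha_4, alpha_3). So the algebra is type E_7.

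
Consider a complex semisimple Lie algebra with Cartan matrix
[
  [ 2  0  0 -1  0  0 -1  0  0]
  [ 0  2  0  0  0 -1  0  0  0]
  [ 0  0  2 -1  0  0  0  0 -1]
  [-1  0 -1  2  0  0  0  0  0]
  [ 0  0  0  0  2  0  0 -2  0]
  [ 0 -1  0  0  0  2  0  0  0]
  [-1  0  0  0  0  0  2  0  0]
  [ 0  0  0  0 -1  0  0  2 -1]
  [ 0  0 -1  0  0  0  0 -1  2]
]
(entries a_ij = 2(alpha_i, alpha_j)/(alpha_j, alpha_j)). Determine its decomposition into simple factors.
type A_2 + type C_7

The diagram associated to this matrix has two connected components: the simple roots {alpha_2, alpha_6} form a chain of 2 nodes with single edges (A_2), and {alpha_1, alpha_3, alpha_4, alpha_5, alpha_7, alpha_8, alpha_9} form a chain of 7 nodes with a double edge at one end; the terminal node there is the unique long simple root (C_7). A semisimple Lie algebra decomposes uniquely as the direct sum of simple ideals, one per connected component of its Dynkin diagram, so g ≅ A_2 ⊕ C_7 (dimension 8 + 105 = 113).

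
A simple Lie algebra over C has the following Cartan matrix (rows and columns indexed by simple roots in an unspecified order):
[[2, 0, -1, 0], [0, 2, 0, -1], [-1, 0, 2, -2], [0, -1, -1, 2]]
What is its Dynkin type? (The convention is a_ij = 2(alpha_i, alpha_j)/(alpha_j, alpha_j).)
F4

The matrix has rank 4 with 2's on the diagonal. Reading the off-diagonal entries as Dynkin edges (a single edge where a_ij = a_ji = -1; a double or triple edge where a_ij * a_ji = 2 or 3), the diagram is a chain of 4 nodes with a double edge between the middle two (F_4). One simple-root ordering that puts it in standard form is (alpha_1, alpha_3, alpha_4, alpha_2). So the algebra is type F_4.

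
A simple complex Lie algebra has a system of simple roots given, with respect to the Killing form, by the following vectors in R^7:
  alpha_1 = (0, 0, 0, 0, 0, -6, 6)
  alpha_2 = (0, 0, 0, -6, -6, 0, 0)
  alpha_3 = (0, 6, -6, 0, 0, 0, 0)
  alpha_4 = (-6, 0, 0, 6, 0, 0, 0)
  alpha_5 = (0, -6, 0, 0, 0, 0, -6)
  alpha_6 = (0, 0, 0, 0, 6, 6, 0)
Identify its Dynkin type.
Compute the Cartan integers a_ij = 2(alpha_i, alpha_j)/(alpha_j, alpha_j); the resulting 6x6 Cartan matrix is
[[2, 0, 0, 0, -1, -1], [0, 2, 0, -1, 0, -1], [0, 0, 2, 0, -1, 0], [0, -1, 0, 2, 0, 0], [-1, 0, -1, 0, 2, 0], [-1, -1, 0, 0, 0, 2]].
All simple roots have the same length, so the diagram is simply laced. The associated Dynkin diagram is a chain of 6 nodes with single edges (A_6), so the type is A_6 (the algebra sl(7)).

A_6 (sl(7))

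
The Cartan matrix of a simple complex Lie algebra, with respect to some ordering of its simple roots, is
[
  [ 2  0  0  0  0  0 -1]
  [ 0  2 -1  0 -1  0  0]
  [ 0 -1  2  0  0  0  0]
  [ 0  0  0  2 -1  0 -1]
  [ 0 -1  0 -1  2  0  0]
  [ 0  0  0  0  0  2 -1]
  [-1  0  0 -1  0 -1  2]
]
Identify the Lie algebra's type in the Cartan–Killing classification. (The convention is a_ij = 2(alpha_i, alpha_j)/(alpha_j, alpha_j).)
D7

The matrix has rank 7 with 2's on the diagonal. Reading the off-diagonal entries as Dynkin edges (a single edge where a_ij = a_ji = -1; a double or triple edge where a_ij * a_ji = 2 or 3), the diagram is a chain of 5 nodes with a fork of two nodes at one end (D_7). One simple-root ordering that puts it in standard form is (alpha_3, alpha_2, alpha_5, alpha_4, alpha_7, alpha_1, alpha_6). So the algebra is type D_7, i.e. so(14).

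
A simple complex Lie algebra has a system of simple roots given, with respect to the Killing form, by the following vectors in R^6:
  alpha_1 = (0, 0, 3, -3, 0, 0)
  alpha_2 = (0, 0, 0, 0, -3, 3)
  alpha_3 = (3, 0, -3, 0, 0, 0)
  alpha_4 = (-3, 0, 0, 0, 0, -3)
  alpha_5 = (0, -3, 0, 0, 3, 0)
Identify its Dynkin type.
A_5 (sl(6))

Compute the Cartan integers a_ij = 2(alpha_i, alpha_j)/(alpha_j, alpha_j); the resulting 5x5 Cartan matrix is
[[2, 0, -1, 0, 0], [0, 2, 0, -1, -1], [-1, 0, 2, -1, 0], [0, -1, -1, 2, 0], [0, -1, 0, 0, 2]].
All simple roots have the same length, so the diagram is simply laced. The associated Dynkin diagram is a chain of 5 nodes with single edges (A_5), so the type is A_5 (the algebra sl(6)).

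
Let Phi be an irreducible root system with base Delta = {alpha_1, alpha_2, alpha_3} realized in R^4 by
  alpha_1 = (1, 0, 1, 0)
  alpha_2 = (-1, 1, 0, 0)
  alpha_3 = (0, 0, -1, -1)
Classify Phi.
A_3 (sl(4))

Compute the Cartan integers a_ij = 2(alpha_i, alpha_j)/(alpha_j, alpha_j); the resulting 3x3 Cartan matrix is
[[2, -1, -1], [-1, 2, 0], [-1, 0, 2]].
All simple roots have the same length, so the diagram is simply laced. The associated Dynkin diagram is a chain of 3 nodes with single edges (A_3), so the type is A_3 (the algebra sl(4)).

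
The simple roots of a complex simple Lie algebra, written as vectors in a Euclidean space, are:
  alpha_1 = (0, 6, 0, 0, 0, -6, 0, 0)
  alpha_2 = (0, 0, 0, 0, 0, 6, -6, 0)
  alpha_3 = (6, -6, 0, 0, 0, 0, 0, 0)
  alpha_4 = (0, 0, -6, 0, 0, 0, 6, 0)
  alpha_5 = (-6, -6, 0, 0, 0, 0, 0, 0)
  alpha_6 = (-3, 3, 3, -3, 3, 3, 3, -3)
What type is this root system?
E_6

Compute the Cartan integers a_ij = 2(alpha_i, alpha_j)/(alpha_j, alpha_j); the resulting 6x6 Cartan matrix is
[[2, -1, -1, 0, -1, 0], [-1, 2, 0, -1, 0, 0], [-1, 0, 2, 0, 0, -1], [0, -1, 0, 2, 0, 0], [-1, 0, 0, 0, 2, 0], [0, 0, -1, 0, 0, 2]].
All simple roots have the same length, so the diagram is simply laced. The associated Dynkin diagram is a chain of 5 nodes with one extra node attached to the third node from one end (E_6), so the type is E_6.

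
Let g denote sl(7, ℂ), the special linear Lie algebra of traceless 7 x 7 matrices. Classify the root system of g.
A6

This is sl(7), which has dimension 7^2 - 1 = 48 and rank 7 - 1 = 6 (a Cartan subalgebra is the diagonal traceless matrices). In the classification of classical Lie algebras, the special linear algebra sl(n+1) has type A_n; here n = 6, so the Dynkin diagram is a chain of 6 nodes with single edges (A_6). Hence the type is A_6.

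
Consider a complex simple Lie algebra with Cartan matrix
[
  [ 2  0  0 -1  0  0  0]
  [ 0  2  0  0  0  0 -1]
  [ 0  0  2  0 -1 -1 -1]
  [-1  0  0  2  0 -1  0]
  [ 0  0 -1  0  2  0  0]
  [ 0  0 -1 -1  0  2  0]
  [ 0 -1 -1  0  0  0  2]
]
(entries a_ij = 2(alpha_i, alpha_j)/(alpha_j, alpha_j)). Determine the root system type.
E7

The matrix has rank 7 with 2's on the diagonal. Reading the off-diagonal entries as Dynkin edges (a single edge where a_ij = a_ji = -1; a double or triple edge where a_ij * a_ji = 2 or 3), the diagram is a chain of 6 nodes with one extra node attached to the third node from one end (E_7). One simple-root ordering that puts it in standard form is (alpha_2, alpha_5, alpha_7, alpha_3, alpha_6, alpha_4, alpha_1). So the algebra is type E_7.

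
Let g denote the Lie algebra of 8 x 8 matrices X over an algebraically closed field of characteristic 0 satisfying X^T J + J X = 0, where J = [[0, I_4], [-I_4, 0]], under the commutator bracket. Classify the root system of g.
This is sp(8), which has dimension 8(8+1)/2 = 36 and rank 8/2 = 4. In the classification of classical Lie algebras, the symplectic algebra sp(2n) has type C_n; here n = 4, so the Dynkin diagram is a chain of 4 nodes with a double edge at one end; the terminal node there is the unique long simple root (C_4). Hence the type is C_4.

type C_4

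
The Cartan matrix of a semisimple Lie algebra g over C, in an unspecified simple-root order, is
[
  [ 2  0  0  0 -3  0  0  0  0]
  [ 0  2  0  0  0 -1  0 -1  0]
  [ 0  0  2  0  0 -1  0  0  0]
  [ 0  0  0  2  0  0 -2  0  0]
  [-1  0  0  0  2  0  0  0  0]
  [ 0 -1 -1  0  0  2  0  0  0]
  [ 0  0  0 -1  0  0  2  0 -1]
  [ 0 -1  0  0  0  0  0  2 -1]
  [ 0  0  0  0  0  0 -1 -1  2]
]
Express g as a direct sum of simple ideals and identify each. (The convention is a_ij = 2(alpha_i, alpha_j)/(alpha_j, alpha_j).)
The diagram associated to this matrix has two connected components: the simple roots {alpha_2, alpha_3, alpha_4, alpha_6, alpha_7, alpha_8, alpha_9} form a chain of 7 nodes with a double edge at one end; the terminal node there is the unique long simple root (C_7), and {alpha_1, alpha_5} form two nodes joined by a triple edge (G_2). A semisimple Lie algebra decomposes uniquely as the direct sum of simple ideals, one per connected component of its Dynkin diagram, so g ≅ C_7 ⊕ G_2 (dimension 105 + 14 = 119).

C7 ⊕ G2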